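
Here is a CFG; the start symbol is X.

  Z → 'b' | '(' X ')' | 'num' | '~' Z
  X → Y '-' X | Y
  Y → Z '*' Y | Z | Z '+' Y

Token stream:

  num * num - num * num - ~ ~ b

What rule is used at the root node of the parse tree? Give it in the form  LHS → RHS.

[X [Y [Z num] * [Y [Z num]]] - [X [Y [Z num] * [Y [Z num]]] - [X [Y [Z ~ [Z ~ [Z b]]]]]]]

X → Y '-' X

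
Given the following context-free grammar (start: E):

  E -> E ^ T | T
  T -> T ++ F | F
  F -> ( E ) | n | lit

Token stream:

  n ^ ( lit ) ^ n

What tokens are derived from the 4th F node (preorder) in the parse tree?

[E [E [E [T [F n]]] ^ [T [F ( [E [T [F lit]]] )]]] ^ [T [F n]]]

n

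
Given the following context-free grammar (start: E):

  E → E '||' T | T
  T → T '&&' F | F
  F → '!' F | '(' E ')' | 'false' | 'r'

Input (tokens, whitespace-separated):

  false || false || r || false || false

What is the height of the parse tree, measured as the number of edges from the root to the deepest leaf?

[E [E [E [E [E [T [F false]]] || [T [F false]]] || [T [F r]]] || [T [F false]]] || [T [F false]]]

7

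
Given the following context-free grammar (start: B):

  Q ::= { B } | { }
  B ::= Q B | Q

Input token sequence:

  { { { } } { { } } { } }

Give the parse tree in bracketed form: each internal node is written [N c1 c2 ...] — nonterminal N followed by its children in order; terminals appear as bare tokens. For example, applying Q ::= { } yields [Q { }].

[B [Q { [B [Q { [B [Q { }]] }] [B [Q { [B [Q { }]] }] [B [Q { }]]]] }]]

B
Q
{ B }
{ Q B }
{ { B } B }
{ { Q } B }
{ { { } } B }
{ { { } } Q B }
{ { { } } { B } B }
{ { { } } { Q } B }
{ { { } } { { } } B }
{ { { } } { { } } Q }
{ { { } } { { } } { } }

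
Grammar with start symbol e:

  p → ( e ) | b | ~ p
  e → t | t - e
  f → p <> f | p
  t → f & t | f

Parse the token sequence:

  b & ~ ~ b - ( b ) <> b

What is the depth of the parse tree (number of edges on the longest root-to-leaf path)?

9

[e [t [f [p b]] & [t [f [p ~ [p ~ [p b]]]]]] - [e [t [f [p ( [e [t [f [p b]]]] )] <> [f [p b]]]]]]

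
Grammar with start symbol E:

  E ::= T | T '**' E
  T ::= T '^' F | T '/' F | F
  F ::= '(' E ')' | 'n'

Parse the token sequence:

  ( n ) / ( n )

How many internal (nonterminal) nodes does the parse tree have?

[E [T [T [F ( [E [T [F n]]] )]] / [F ( [E [T [F n]]] )]]]

11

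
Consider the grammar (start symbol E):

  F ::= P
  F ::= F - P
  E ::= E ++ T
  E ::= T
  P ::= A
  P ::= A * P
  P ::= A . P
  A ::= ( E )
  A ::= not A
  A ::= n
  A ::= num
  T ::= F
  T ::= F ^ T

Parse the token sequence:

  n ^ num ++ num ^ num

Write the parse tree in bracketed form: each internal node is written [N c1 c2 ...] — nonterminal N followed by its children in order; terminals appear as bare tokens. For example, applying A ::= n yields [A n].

E
E ++ T
T ++ T
F ^ T ++ T
P ^ T ++ T
A ^ T ++ T
n ^ T ++ T
n ^ F ++ T
n ^ P ++ T
n ^ A ++ T
n ^ num ++ T
n ^ num ++ F ^ T
n ^ num ++ P ^ T
n ^ num ++ A ^ T
n ^ num ++ num ^ T
n ^ num ++ num ^ F
n ^ num ++ num ^ P
n ^ num ++ num ^ A
n ^ num ++ num ^ num

[E [E [T [F [P [A n]]] ^ [T [F [P [A num]]]]]] ++ [T [F [P [A num]]] ^ [T [F [P [A num]]]]]]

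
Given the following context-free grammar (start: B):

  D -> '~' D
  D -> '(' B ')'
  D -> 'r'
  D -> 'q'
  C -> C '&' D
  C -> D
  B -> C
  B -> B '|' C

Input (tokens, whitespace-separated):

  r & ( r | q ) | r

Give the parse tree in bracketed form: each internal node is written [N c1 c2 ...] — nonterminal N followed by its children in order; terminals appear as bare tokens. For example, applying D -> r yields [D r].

[B [B [C [C [D r]] & [D ( [B [B [C [D r]]] | [C [D q]]] )]]] | [C [D r]]]

B
B | C
C | C
C & D | C
D & D | C
r & D | C
r & ( B ) | C
r & ( B | C ) | C
r & ( C | C ) | C
r & ( D | C ) | C
r & ( r | C ) | C
r & ( r | D ) | C
r & ( r | q ) | C
r & ( r | q ) | D
r & ( r | q ) | r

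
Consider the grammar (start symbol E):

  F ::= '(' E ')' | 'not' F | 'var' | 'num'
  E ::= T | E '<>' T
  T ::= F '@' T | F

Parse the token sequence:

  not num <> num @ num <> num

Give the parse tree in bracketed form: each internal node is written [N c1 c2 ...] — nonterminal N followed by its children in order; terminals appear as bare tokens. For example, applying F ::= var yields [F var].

[E [E [E [T [F not [F num]]]] <> [T [F num] @ [T [F num]]]] <> [T [F num]]]

E
E <> T
E <> T <> T
T <> T <> T
F <> T <> T
not F <> T <> T
not num <> T <> T
not num <> F @ T <> T
not num <> num @ T <> T
not num <> num @ F <> T
not num <> num @ num <> T
not num <> num @ num <> F
not num <> num @ num <> num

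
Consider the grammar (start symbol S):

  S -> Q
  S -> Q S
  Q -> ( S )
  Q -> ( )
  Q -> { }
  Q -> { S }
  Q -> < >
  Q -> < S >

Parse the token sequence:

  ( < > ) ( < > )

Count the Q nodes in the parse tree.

[S [Q ( [S [Q < >]] )] [S [Q ( [S [Q < >]] )]]]

4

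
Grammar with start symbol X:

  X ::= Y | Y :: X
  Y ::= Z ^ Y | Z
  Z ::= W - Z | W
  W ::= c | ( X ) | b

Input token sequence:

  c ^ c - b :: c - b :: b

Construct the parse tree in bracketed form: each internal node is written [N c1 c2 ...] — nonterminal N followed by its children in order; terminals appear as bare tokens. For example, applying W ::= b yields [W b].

X
Y :: X
Z ^ Y :: X
W ^ Y :: X
c ^ Y :: X
c ^ Z :: X
c ^ W - Z :: X
c ^ c - Z :: X
c ^ c - W :: X
c ^ c - b :: X
c ^ c - b :: Y :: X
c ^ c - b :: Z :: X
c ^ c - b :: W - Z :: X
c ^ c - b :: c - Z :: X
c ^ c - b :: c - W :: X
c ^ c - b :: c - b :: X
c ^ c - b :: c - b :: Y
c ^ c - b :: c - b :: Z
c ^ c - b :: c - b :: W
c ^ c - b :: c - b :: b

[X [Y [Z [W c]] ^ [Y [Z [W c] - [Z [W b]]]]] :: [X [Y [Z [W c] - [Z [W b]]]] :: [X [Y [Z [W b]]]]]]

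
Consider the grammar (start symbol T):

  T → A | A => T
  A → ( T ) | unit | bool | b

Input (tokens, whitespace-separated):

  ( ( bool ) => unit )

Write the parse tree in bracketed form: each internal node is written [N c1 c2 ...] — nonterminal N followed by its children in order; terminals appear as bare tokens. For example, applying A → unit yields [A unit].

T
A
( T )
( A => T )
( ( T ) => T )
( ( A ) => T )
( ( bool ) => T )
( ( bool ) => A )
( ( bool ) => unit )

[T [A ( [T [A ( [T [A bool]] )] => [T [A unit]]] )]]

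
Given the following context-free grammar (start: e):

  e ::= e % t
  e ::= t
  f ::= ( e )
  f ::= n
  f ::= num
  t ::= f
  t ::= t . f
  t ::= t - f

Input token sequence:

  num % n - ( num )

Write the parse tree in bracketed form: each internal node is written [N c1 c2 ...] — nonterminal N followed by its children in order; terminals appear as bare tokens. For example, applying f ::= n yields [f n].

e
e % t
t % t
f % t
num % t
num % t - f
num % f - f
num % n - f
num % n - ( e )
num % n - ( t )
num % n - ( f )
num % n - ( num )

[e [e [t [f num]]] % [t [t [f n]] - [f ( [e [t [f num]]] )]]]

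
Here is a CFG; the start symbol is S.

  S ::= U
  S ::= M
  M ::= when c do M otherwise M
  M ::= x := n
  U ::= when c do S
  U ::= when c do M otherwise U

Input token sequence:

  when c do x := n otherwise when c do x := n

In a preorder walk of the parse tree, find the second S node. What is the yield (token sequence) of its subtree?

x := n

[S [U when c do [M x := n] otherwise [U when c do [S [M x := n]]]]]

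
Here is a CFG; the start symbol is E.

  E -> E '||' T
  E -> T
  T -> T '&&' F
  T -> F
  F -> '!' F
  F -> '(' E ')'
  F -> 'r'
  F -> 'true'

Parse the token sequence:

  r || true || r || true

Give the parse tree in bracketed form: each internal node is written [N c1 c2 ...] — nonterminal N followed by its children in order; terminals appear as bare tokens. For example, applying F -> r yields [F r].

E
E || T
E || T || T
E || T || T || T
T || T || T || T
F || T || T || T
r || T || T || T
r || F || T || T
r || true || T || T
r || true || F || T
r || true || r || T
r || true || r || F
r || true || r || true

[E [E [E [E [T [F r]]] || [T [F true]]] || [T [F r]]] || [T [F true]]]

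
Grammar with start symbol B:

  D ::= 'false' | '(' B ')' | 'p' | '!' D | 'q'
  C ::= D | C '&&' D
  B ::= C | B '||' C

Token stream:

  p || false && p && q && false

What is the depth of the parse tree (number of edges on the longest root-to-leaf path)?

[B [B [C [D p]]] || [C [C [C [C [D false]] && [D p]] && [D q]] && [D false]]]

6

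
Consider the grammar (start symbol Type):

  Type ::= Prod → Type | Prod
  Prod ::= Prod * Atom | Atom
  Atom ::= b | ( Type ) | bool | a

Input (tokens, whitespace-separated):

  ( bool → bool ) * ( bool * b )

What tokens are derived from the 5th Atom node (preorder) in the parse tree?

bool

[Type [Prod [Prod [Atom ( [Type [Prod [Atom bool]] → [Type [Prod [Atom bool]]]] )]] * [Atom ( [Type [Prod [Prod [Atom bool]] * [Atom b]]] )]]]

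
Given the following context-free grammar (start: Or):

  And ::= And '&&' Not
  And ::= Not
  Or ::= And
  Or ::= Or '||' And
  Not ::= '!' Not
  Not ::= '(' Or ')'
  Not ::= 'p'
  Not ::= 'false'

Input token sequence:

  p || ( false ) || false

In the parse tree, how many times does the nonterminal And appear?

4

[Or [Or [Or [And [Not p]]] || [And [Not ( [Or [And [Not false]]] )]]] || [And [Not false]]]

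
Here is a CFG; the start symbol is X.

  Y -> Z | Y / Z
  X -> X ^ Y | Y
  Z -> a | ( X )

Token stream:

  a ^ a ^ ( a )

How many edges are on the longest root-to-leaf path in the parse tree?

6

[X [X [X [Y [Z a]]] ^ [Y [Z a]]] ^ [Y [Z ( [X [Y [Z a]]] )]]]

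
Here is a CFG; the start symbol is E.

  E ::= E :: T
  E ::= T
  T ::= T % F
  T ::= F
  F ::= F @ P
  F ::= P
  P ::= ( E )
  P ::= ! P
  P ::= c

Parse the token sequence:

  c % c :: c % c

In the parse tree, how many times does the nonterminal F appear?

4

[E [E [T [T [F [P c]]] % [F [P c]]]] :: [T [T [F [P c]]] % [F [P c]]]]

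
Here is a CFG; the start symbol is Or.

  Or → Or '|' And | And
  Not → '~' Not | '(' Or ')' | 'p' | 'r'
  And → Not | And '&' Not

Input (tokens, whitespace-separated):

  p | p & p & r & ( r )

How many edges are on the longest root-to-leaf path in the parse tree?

6

[Or [Or [And [Not p]]] | [And [And [And [And [Not p]] & [Not p]] & [Not r]] & [Not ( [Or [And [Not r]]] )]]]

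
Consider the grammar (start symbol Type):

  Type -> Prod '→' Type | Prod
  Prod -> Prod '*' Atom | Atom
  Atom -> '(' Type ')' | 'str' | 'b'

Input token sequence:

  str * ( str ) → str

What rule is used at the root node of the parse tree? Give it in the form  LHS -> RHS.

[Type [Prod [Prod [Atom str]] * [Atom ( [Type [Prod [Atom str]]] )]] → [Type [Prod [Atom str]]]]

Type -> Prod '→' Type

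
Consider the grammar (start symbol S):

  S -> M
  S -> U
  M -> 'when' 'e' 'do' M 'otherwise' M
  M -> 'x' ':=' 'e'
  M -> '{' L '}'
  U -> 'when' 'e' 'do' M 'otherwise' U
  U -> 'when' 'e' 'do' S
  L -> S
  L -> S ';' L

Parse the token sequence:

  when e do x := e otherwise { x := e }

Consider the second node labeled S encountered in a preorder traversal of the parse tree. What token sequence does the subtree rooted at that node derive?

x := e

[S [M when e do [M x := e] otherwise [M { [L [S [M x := e]]] }]]]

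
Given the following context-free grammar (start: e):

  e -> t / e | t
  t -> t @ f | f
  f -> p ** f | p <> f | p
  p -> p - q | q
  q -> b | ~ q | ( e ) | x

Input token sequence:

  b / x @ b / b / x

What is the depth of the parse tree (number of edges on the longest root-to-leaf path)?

[e [t [f [p [q b]]]] / [e [t [t [f [p [q x]]]] @ [f [p [q b]]]] / [e [t [f [p [q b]]]] / [e [t [f [p [q x]]]]]]]]

8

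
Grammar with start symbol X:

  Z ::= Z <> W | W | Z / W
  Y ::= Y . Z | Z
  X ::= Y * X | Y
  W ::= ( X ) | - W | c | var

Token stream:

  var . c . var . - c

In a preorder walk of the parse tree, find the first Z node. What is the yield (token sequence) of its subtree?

[X [Y [Y [Y [Y [Z [W var]]] . [Z [W c]]] . [Z [W var]]] . [Z [W - [W c]]]]]

var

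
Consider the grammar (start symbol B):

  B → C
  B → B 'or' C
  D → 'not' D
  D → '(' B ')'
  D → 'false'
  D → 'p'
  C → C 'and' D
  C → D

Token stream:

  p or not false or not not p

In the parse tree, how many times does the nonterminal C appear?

[B [B [B [C [D p]]] or [C [D not [D false]]]] or [C [D not [D not [D p]]]]]

3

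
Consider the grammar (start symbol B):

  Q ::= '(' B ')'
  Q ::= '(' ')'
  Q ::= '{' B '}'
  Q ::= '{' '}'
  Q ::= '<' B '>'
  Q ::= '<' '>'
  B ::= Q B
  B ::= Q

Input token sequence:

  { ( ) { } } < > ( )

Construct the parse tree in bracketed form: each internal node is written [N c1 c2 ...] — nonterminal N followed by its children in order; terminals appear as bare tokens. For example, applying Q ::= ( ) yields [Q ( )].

B
Q B
{ B } B
{ Q B } B
{ ( ) B } B
{ ( ) Q } B
{ ( ) { } } B
{ ( ) { } } Q B
{ ( ) { } } < > B
{ ( ) { } } < > Q
{ ( ) { } } < > ( )

[B [Q { [B [Q ( )] [B [Q { }]]] }] [B [Q < >] [B [Q ( )]]]]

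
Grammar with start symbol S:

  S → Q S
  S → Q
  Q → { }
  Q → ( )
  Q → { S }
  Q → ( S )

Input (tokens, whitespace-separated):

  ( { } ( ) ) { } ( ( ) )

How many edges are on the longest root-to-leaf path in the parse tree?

6

[S [Q ( [S [Q { }] [S [Q ( )]]] )] [S [Q { }] [S [Q ( [S [Q ( )]] )]]]]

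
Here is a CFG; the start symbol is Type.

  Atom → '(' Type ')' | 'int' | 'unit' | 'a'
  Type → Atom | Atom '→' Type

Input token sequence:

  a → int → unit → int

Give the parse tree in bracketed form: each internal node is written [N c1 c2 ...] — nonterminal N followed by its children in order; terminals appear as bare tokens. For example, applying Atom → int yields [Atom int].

Type
Atom → Type
a → Type
a → Atom → Type
a → int → Type
a → int → Atom → Type
a → int → unit → Type
a → int → unit → Atom
a → int → unit → int

[Type [Atom a] → [Type [Atom int] → [Type [Atom unit] → [Type [Atom int]]]]]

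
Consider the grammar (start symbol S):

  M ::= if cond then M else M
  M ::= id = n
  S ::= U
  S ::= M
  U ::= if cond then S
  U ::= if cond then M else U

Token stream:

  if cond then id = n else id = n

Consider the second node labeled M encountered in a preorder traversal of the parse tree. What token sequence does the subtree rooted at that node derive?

[S [M if cond then [M id = n] else [M id = n]]]

id = n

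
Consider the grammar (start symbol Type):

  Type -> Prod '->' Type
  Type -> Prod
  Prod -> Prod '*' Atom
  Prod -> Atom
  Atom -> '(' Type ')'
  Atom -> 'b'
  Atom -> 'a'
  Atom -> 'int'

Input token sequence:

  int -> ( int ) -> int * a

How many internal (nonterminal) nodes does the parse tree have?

14

[Type [Prod [Atom int]] -> [Type [Prod [Atom ( [Type [Prod [Atom int]]] )]] -> [Type [Prod [Prod [Atom int]] * [Atom a]]]]]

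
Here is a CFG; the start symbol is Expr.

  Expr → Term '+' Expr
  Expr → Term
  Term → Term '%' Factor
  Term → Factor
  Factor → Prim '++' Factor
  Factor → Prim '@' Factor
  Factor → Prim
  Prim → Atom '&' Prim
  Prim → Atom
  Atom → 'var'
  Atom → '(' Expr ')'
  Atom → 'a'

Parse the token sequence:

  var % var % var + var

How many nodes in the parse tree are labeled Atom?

4

[Expr [Term [Term [Term [Factor [Prim [Atom var]]]] % [Factor [Prim [Atom var]]]] % [Factor [Prim [Atom var]]]] + [Expr [Term [Factor [Prim [Atom var]]]]]]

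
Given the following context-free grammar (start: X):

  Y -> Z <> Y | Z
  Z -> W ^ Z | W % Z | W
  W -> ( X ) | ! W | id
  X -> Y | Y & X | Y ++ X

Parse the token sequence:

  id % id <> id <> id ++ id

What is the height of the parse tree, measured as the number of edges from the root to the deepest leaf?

[X [Y [Z [W id] % [Z [W id]]] <> [Y [Z [W id]] <> [Y [Z [W id]]]]] ++ [X [Y [Z [W id]]]]]

6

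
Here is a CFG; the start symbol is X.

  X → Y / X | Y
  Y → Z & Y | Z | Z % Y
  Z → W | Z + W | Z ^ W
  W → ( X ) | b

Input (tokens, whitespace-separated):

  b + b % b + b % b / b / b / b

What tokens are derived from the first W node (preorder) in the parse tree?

b

[X [Y [Z [Z [W b]] + [W b]] % [Y [Z [Z [W b]] + [W b]] % [Y [Z [W b]]]]] / [X [Y [Z [W b]]] / [X [Y [Z [W b]]] / [X [Y [Z [W b]]]]]]]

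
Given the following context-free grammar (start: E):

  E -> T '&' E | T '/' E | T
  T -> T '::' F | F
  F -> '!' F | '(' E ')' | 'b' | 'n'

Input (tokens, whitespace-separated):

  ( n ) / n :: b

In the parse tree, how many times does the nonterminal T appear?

4

[E [T [F ( [E [T [F n]]] )]] / [E [T [T [F n]] :: [F b]]]]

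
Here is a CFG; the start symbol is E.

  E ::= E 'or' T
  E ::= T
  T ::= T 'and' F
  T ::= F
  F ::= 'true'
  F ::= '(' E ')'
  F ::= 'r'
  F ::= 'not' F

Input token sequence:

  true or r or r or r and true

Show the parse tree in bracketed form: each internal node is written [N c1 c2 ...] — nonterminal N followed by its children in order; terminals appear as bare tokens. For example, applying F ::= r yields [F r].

E
E or T
E or T or T
E or T or T or T
T or T or T or T
F or T or T or T
true or T or T or T
true or F or T or T
true or r or T or T
true or r or F or T
true or r or r or T
true or r or r or T and F
true or r or r or F and F
true or r or r or r and F
true or r or r or r and true

[E [E [E [E [T [F true]]] or [T [F r]]] or [T [F r]]] or [T [T [F r]] and [F true]]]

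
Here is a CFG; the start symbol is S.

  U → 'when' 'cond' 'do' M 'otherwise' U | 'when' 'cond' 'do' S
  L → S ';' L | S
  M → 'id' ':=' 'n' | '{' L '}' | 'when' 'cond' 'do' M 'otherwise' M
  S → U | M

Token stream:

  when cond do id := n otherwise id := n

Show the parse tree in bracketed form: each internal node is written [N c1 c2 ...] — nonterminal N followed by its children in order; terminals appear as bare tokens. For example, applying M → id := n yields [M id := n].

S
M
when cond do M otherwise M
when cond do id := n otherwise M
when cond do id := n otherwise id := n

[S [M when cond do [M id := n] otherwise [M id := n]]]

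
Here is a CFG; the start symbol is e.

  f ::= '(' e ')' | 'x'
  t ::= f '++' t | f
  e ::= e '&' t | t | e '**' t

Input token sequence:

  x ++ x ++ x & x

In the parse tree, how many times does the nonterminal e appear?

2

[e [e [t [f x] ++ [t [f x] ++ [t [f x]]]]] & [t [f x]]]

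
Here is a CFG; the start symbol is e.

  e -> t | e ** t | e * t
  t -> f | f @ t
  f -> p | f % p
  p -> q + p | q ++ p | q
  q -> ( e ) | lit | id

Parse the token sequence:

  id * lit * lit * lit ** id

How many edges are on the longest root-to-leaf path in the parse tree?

[e [e [e [e [e [t [f [p [q id]]]]] * [t [f [p [q lit]]]]] * [t [f [p [q lit]]]]] * [t [f [p [q lit]]]]] ** [t [f [p [q id]]]]]

9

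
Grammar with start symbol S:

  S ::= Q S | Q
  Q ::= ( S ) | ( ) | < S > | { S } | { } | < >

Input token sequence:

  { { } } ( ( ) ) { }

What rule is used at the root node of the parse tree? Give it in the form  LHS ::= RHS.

[S [Q { [S [Q { }]] }] [S [Q ( [S [Q ( )]] )] [S [Q { }]]]]

S ::= Q S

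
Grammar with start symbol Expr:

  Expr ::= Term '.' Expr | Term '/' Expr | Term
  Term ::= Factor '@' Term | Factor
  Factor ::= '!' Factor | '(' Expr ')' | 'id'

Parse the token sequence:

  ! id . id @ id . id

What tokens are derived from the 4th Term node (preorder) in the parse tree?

id

[Expr [Term [Factor ! [Factor id]]] . [Expr [Term [Factor id] @ [Term [Factor id]]] . [Expr [Term [Factor id]]]]]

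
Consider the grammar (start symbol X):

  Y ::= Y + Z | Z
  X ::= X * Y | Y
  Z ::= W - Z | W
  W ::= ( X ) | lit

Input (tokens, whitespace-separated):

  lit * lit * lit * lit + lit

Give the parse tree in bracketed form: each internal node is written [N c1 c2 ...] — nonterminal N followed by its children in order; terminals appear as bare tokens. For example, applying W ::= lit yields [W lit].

X
X * Y
X * Y * Y
X * Y * Y * Y
Y * Y * Y * Y
Z * Y * Y * Y
W * Y * Y * Y
lit * Y * Y * Y
lit * Z * Y * Y
lit * W * Y * Y
lit * lit * Y * Y
lit * lit * Z * Y
lit * lit * W * Y
lit * lit * lit * Y
lit * lit * lit * Y + Z
lit * lit * lit * Z + Z
lit * lit * lit * W + Z
lit * lit * lit * lit + Z
lit * lit * lit * lit + W
lit * lit * lit * lit + lit

[X [X [X [X [Y [Z [W lit]]]] * [Y [Z [W lit]]]] * [Y [Z [W lit]]]] * [Y [Y [Z [W lit]]] + [Z [W lit]]]]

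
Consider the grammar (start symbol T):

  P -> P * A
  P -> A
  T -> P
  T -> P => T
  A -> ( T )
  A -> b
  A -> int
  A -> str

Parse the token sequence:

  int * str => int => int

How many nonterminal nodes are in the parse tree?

11

[T [P [P [A int]] * [A str]] => [T [P [A int]] => [T [P [A int]]]]]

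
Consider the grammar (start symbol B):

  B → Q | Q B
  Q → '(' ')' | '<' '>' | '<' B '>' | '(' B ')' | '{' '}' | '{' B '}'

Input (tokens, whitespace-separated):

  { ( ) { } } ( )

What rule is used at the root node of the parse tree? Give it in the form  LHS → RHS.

[B [Q { [B [Q ( )] [B [Q { }]]] }] [B [Q ( )]]]

B → Q B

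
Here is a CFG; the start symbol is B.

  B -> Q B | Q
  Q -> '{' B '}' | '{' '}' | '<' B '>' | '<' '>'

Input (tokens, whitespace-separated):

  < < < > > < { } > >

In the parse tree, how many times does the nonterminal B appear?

[B [Q < [B [Q < [B [Q < >]] >] [B [Q < [B [Q { }]] >]]] >]]

5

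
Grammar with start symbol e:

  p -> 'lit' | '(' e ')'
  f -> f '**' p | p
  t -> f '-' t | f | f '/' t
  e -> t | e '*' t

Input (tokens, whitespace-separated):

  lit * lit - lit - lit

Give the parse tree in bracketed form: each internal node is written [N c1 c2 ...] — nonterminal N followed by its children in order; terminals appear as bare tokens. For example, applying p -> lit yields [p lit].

e
e * t
t * t
f * t
p * t
lit * t
lit * f - t
lit * p - t
lit * lit - t
lit * lit - f - t
lit * lit - p - t
lit * lit - lit - t
lit * lit - lit - f
lit * lit - lit - p
lit * lit - lit - lit

[e [e [t [f [p lit]]]] * [t [f [p lit]] - [t [f [p lit]] - [t [f [p lit]]]]]]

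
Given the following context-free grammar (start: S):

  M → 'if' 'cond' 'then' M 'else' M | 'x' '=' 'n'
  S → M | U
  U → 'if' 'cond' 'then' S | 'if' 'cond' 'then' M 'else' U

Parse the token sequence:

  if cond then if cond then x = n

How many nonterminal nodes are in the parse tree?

6

[S [U if cond then [S [U if cond then [S [M x = n]]]]]]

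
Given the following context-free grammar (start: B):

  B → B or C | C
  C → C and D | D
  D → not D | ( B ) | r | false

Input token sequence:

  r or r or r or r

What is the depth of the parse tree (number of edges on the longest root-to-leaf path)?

6

[B [B [B [B [C [D r]]] or [C [D r]]] or [C [D r]]] or [C [D r]]]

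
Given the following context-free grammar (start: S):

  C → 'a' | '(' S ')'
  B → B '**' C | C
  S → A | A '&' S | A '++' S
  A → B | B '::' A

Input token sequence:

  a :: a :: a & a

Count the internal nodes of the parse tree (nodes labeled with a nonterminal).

[S [A [B [C a]] :: [A [B [C a]] :: [A [B [C a]]]]] & [S [A [B [C a]]]]]

14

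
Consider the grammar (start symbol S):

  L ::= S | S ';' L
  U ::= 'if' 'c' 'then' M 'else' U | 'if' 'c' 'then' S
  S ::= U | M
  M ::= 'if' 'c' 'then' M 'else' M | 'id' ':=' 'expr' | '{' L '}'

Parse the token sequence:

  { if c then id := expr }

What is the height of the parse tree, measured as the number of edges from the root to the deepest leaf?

[S [M { [L [S [U if c then [S [M id := expr]]]]] }]]

7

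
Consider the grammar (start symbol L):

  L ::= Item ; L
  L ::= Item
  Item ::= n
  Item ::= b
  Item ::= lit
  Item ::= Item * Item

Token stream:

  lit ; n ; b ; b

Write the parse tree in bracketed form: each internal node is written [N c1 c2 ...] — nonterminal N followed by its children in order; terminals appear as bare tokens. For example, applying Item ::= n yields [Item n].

L
Item ; L
lit ; L
lit ; Item ; L
lit ; n ; L
lit ; n ; Item ; L
lit ; n ; b ; L
lit ; n ; b ; Item
lit ; n ; b ; b

[L [Item lit] ; [L [Item n] ; [L [Item b] ; [L [Item b]]]]]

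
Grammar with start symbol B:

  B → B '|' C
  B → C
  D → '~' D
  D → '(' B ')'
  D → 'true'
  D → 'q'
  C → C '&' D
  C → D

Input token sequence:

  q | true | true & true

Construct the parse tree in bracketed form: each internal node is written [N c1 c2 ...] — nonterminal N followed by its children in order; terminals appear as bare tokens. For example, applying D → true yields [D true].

[B [B [B [C [D q]]] | [C [D true]]] | [C [C [D true]] & [D true]]]

B
B | C
B | C | C
C | C | C
D | C | C
q | C | C
q | D | C
q | true | C
q | true | C & D
q | true | D & D
q | true | true & D
q | true | true & true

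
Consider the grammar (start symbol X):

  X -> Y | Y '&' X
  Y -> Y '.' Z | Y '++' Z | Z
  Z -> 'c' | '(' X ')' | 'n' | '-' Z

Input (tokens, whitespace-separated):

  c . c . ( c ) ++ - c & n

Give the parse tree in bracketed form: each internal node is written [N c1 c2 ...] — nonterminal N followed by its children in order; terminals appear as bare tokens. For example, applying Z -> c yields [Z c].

X
Y & X
Y ++ Z & X
Y . Z ++ Z & X
Y . Z . Z ++ Z & X
Z . Z . Z ++ Z & X
c . Z . Z ++ Z & X
c . c . Z ++ Z & X
c . c . ( X ) ++ Z & X
c . c . ( Y ) ++ Z & X
c . c . ( Z ) ++ Z & X
c . c . ( c ) ++ Z & X
c . c . ( c ) ++ - Z & X
c . c . ( c ) ++ - c & X
c . c . ( c ) ++ - c & Y
c . c . ( c ) ++ - c & Z
c . c . ( c ) ++ - c & n

[X [Y [Y [Y [Y [Z c]] . [Z c]] . [Z ( [X [Y [Z c]]] )]] ++ [Z - [Z c]]] & [X [Y [Z n]]]]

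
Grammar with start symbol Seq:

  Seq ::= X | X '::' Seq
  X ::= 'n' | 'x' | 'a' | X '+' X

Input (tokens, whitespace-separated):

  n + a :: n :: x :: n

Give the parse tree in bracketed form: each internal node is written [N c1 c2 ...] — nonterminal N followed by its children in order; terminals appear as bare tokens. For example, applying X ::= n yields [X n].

[Seq [X [X n] + [X a]] :: [Seq [X n] :: [Seq [X x] :: [Seq [X n]]]]]

Seq
X :: Seq
X + X :: Seq
n + X :: Seq
n + a :: Seq
n + a :: X :: Seq
n + a :: n :: Seq
n + a :: n :: X :: Seq
n + a :: n :: x :: Seq
n + a :: n :: x :: X
n + a :: n :: x :: n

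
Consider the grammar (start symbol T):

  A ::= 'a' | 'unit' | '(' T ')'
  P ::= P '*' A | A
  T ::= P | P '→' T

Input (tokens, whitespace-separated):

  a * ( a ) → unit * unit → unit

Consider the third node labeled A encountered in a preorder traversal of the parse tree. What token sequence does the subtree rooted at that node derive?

a

[T [P [P [A a]] * [A ( [T [P [A a]]] )]] → [T [P [P [A unit]] * [A unit]] → [T [P [A unit]]]]]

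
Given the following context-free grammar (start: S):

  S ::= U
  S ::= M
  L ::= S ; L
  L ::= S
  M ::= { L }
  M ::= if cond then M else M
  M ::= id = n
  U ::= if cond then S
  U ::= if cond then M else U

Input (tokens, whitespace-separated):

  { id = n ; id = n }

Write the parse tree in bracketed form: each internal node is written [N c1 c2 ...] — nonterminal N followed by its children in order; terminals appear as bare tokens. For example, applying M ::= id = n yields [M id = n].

[S [M { [L [S [M id = n]] ; [L [S [M id = n]]]] }]]

S
M
{ L }
{ S ; L }
{ M ; L }
{ id = n ; L }
{ id = n ; S }
{ id = n ; M }
{ id = n ; id = n }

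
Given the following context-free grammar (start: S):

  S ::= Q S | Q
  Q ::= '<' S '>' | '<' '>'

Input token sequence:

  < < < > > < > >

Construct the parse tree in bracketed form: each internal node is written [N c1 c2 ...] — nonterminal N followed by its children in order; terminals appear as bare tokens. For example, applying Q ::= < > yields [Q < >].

S
Q
< S >
< Q S >
< < S > S >
< < Q > S >
< < < > > S >
< < < > > Q >
< < < > > < > >

[S [Q < [S [Q < [S [Q < >]] >] [S [Q < >]]] >]]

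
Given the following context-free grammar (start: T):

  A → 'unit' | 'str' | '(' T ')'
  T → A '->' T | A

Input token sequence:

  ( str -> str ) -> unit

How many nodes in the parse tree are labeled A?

[T [A ( [T [A str] -> [T [A str]]] )] -> [T [A unit]]]

4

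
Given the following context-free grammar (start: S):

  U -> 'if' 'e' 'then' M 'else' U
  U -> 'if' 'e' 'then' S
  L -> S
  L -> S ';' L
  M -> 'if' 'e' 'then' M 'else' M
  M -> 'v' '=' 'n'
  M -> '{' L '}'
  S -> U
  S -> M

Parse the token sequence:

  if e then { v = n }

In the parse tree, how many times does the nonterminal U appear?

1

[S [U if e then [S [M { [L [S [M v = n]]] }]]]]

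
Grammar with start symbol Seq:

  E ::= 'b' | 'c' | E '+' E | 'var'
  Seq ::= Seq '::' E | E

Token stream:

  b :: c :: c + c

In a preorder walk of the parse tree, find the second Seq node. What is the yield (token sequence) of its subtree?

[Seq [Seq [Seq [E b]] :: [E c]] :: [E [E c] + [E c]]]

b :: c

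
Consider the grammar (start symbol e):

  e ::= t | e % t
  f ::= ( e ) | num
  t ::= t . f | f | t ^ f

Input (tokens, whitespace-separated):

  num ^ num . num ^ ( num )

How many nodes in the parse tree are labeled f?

[e [t [t [t [t [f num]] ^ [f num]] . [f num]] ^ [f ( [e [t [f num]]] )]]]

5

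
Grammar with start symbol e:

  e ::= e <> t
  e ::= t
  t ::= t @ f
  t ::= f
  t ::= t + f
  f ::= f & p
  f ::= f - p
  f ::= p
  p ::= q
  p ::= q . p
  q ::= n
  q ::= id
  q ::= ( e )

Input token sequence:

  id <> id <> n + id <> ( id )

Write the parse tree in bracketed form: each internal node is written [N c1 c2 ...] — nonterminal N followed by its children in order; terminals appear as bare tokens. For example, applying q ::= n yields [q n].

[e [e [e [e [t [f [p [q id]]]]] <> [t [f [p [q id]]]]] <> [t [t [f [p [q n]]]] + [f [p [q id]]]]] <> [t [f [p [q ( [e [t [f [p [q id]]]]] )]]]]]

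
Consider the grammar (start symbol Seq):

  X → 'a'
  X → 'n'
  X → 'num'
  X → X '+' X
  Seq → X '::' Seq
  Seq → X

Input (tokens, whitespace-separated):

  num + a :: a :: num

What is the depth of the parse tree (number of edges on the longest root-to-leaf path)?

[Seq [X [X num] + [X a]] :: [Seq [X a] :: [Seq [X num]]]]

4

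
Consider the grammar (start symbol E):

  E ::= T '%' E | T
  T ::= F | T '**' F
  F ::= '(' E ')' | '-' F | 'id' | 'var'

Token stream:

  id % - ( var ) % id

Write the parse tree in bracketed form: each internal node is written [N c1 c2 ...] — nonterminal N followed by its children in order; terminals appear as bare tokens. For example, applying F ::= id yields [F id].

[E [T [F id]] % [E [T [F - [F ( [E [T [F var]]] )]]] % [E [T [F id]]]]]

E
T % E
F % E
id % E
id % T % E
id % F % E
id % - F % E
id % - ( E ) % E
id % - ( T ) % E
id % - ( F ) % E
id % - ( var ) % E
id % - ( var ) % T
id % - ( var ) % F
id % - ( var ) % id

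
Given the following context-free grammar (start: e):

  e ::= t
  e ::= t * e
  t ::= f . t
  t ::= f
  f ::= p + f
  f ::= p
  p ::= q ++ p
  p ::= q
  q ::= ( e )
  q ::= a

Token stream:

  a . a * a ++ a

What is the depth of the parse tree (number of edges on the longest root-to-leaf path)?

7

[e [t [f [p [q a]]] . [t [f [p [q a]]]]] * [e [t [f [p [q a] ++ [p [q a]]]]]]]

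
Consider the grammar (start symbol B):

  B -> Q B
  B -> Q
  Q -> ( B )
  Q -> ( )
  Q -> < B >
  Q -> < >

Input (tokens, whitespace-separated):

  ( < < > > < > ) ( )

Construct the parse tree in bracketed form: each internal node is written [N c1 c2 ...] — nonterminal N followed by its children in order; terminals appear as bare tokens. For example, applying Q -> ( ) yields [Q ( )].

B
Q B
( B ) B
( Q B ) B
( < B > B ) B
( < Q > B ) B
( < < > > B ) B
( < < > > Q ) B
( < < > > < > ) B
( < < > > < > ) Q
( < < > > < > ) ( )

[B [Q ( [B [Q < [B [Q < >]] >] [B [Q < >]]] )] [B [Q ( )]]]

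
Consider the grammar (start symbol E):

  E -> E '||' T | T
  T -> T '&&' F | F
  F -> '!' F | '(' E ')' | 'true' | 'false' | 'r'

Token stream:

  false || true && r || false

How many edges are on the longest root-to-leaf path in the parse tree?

5

[E [E [E [T [F false]]] || [T [T [F true]] && [F r]]] || [T [F false]]]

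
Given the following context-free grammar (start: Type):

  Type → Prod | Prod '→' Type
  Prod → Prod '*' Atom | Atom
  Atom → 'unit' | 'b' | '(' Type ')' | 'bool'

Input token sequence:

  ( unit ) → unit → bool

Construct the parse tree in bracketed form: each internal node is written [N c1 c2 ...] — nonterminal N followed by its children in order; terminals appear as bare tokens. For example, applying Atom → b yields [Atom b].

Type
Prod → Type
Atom → Type
( Type ) → Type
( Prod ) → Type
( Atom ) → Type
( unit ) → Type
( unit ) → Prod → Type
( unit ) → Atom → Type
( unit ) → unit → Type
( unit ) → unit → Prod
( unit ) → unit → Atom
( unit ) → unit → bool

[Type [Prod [Atom ( [Type [Prod [Atom unit]]] )]] → [Type [Prod [Atom unit]] → [Type [Prod [Atom bool]]]]]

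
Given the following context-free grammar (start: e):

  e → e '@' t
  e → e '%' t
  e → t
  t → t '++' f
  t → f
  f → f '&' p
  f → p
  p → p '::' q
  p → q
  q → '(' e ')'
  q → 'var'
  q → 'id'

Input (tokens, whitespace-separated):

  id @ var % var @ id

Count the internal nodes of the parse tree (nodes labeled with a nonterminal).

20

[e [e [e [e [t [f [p [q id]]]]] @ [t [f [p [q var]]]]] % [t [f [p [q var]]]]] @ [t [f [p [q id]]]]]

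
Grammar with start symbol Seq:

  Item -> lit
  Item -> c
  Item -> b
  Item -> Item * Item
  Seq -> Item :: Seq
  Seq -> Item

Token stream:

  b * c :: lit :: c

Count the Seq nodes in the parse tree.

3

[Seq [Item [Item b] * [Item c]] :: [Seq [Item lit] :: [Seq [Item c]]]]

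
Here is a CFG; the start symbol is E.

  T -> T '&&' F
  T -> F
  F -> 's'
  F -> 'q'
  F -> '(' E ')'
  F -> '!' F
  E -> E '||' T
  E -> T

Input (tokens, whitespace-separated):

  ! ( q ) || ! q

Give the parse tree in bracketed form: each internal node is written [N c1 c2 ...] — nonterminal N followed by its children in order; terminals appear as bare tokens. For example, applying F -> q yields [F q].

[E [E [T [F ! [F ( [E [T [F q]]] )]]]] || [T [F ! [F q]]]]

E
E || T
T || T
F || T
! F || T
! ( E ) || T
! ( T ) || T
! ( F ) || T
! ( q ) || T
! ( q ) || F
! ( q ) || ! F
! ( q ) || ! q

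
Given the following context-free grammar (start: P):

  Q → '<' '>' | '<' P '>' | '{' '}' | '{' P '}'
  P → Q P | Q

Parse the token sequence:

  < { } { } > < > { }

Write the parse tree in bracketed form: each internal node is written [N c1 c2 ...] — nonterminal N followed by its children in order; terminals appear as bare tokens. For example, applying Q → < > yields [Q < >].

P
Q P
< P > P
< Q P > P
< { } P > P
< { } Q > P
< { } { } > P
< { } { } > Q P
< { } { } > < > P
< { } { } > < > Q
< { } { } > < > { }

[P [Q < [P [Q { }] [P [Q { }]]] >] [P [Q < >] [P [Q { }]]]]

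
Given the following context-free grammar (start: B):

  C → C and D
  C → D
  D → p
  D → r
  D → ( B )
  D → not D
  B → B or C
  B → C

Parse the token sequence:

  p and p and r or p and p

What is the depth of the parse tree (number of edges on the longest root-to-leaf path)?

[B [B [C [C [C [D p]] and [D p]] and [D r]]] or [C [C [D p]] and [D p]]]

6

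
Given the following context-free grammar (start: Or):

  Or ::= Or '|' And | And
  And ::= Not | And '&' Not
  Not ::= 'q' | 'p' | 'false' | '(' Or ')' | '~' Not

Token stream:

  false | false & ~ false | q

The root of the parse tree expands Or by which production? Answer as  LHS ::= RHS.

[Or [Or [Or [And [Not false]]] | [And [And [Not false]] & [Not ~ [Not false]]]] | [And [Not q]]]

Or ::= Or '|' And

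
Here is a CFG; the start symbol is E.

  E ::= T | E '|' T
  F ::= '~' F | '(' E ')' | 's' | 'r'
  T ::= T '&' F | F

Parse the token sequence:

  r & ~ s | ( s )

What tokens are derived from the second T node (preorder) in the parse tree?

r

[E [E [T [T [F r]] & [F ~ [F s]]]] | [T [F ( [E [T [F s]]] )]]]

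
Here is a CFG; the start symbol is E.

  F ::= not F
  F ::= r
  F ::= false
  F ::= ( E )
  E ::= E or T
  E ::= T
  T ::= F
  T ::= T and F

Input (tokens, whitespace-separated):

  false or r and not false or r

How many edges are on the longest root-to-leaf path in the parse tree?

5

[E [E [E [T [F false]]] or [T [T [F r]] and [F not [F false]]]] or [T [F r]]]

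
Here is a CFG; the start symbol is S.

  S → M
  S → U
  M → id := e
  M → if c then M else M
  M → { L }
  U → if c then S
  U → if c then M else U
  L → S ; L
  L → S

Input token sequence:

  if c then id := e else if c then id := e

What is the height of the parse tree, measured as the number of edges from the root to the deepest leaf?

[S [U if c then [M id := e] else [U if c then [S [M id := e]]]]]

5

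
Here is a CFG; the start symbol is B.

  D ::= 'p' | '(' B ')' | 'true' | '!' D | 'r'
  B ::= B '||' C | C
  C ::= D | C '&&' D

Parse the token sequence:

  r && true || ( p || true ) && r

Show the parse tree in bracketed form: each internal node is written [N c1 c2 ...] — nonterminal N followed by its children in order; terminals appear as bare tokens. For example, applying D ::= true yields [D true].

B
B || C
C || C
C && D || C
D && D || C
r && D || C
r && true || C
r && true || C && D
r && true || D && D
r && true || ( B ) && D
r && true || ( B || C ) && D
r && true || ( C || C ) && D
r && true || ( D || C ) && D
r && true || ( p || C ) && D
r && true || ( p || D ) && D
r && true || ( p || true ) && D
r && true || ( p || true ) && r

[B [B [C [C [D r]] && [D true]]] || [C [C [D ( [B [B [C [D p]]] || [C [D true]]] )]] && [D r]]]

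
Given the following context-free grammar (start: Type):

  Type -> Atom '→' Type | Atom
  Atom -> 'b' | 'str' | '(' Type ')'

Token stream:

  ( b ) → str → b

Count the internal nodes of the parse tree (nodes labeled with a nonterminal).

[Type [Atom ( [Type [Atom b]] )] → [Type [Atom str] → [Type [Atom b]]]]

8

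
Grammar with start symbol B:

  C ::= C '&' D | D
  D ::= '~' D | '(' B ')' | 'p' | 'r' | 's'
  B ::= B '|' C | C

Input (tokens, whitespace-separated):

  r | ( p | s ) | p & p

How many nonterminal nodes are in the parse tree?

[B [B [B [C [D r]]] | [C [D ( [B [B [C [D p]]] | [C [D s]]] )]]] | [C [C [D p]] & [D p]]]

17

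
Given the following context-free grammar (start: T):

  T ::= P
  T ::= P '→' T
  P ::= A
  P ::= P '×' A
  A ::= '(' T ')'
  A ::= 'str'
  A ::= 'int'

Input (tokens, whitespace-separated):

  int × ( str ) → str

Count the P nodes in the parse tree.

4

[T [P [P [A int]] × [A ( [T [P [A str]]] )]] → [T [P [A str]]]]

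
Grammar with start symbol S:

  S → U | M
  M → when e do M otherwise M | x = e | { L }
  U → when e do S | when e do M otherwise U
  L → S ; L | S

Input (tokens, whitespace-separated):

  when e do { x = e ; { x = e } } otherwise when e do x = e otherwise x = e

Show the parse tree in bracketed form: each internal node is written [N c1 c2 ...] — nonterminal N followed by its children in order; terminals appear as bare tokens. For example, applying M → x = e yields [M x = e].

[S [M when e do [M { [L [S [M x = e]] ; [L [S [M { [L [S [M x = e]]] }]]]] }] otherwise [M when e do [M x = e] otherwise [M x = e]]]]

S
M
when e do M otherwise M
when e do { L } otherwise M
when e do { S ; L } otherwise M
when e do { M ; L } otherwise M
when e do { x = e ; L } otherwise M
when e do { x = e ; S } otherwise M
when e do { x = e ; M } otherwise M
when e do { x = e ; { L } } otherwise M
when e do { x = e ; { S } } otherwise M
when e do { x = e ; { M } } otherwise M
when e do { x = e ; { x = e } } otherwise M
when e do { x = e ; { x = e } } otherwise when e do M otherwise M
when e do { x = e ; { x = e } } otherwise when e do x = e otherwise M
when e do { x = e ; { x = e } } otherwise when e do x = e otherwise x = e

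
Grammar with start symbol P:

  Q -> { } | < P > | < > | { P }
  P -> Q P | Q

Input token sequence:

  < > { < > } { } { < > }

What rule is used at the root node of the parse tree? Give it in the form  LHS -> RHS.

[P [Q < >] [P [Q { [P [Q < >]] }] [P [Q { }] [P [Q { [P [Q < >]] }]]]]]

P -> Q P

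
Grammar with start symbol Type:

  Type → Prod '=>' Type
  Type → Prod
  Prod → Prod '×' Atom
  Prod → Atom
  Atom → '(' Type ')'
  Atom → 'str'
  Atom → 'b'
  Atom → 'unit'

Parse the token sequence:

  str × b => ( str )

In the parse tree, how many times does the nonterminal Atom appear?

4

[Type [Prod [Prod [Atom str]] × [Atom b]] => [Type [Prod [Atom ( [Type [Prod [Atom str]]] )]]]]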